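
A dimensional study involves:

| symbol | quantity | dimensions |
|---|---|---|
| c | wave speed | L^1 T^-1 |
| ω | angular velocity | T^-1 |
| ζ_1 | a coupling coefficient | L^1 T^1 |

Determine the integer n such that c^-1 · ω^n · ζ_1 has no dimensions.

Balance the T exponent: (-1)·n from ω, plus −(-1) + (1) = 2 from the rest, must sum to zero.
−n + 2 = 0, so n = 2.

2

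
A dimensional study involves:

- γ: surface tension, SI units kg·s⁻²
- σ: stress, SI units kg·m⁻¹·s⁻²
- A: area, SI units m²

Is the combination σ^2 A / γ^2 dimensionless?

yes

Sum the exponent of each base dimension across the product:
  M: −2·[γ]_M + 2·[σ]_M + [A]_M = −2·(1) + 2·(1) + (0) = 0
  L: −2·[γ]_L + 2·[σ]_L + [A]_L = −2·(0) + 2·(-1) + (2) = 0
  T: −2·[γ]_T + 2·[σ]_T + [A]_T = −2·(-2) + 2·(-2) + (0) = 0
All base exponents vanish — dimensionless.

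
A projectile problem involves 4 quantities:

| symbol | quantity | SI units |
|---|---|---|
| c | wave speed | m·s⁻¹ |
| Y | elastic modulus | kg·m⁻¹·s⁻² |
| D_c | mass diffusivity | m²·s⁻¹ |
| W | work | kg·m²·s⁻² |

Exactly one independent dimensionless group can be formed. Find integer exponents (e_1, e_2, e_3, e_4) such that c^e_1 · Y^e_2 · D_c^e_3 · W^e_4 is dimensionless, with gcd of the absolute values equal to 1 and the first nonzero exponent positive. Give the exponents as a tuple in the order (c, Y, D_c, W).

(3, -1, -3, 1)

M: e_1·(0) + e_2·(1) + e_3·(0) + e_4·(1) = 0
L: e_1·(1) + e_2·(-1) + e_3·(2) + e_4·(2) = 0
T: e_1·(-1) + e_2·(-2) + e_3·(-1) + e_4·(-2) = 0
Solving this homogeneous linear system for the smallest-integer solution (first nonzero entry positive) gives (3, -1, -3, 1).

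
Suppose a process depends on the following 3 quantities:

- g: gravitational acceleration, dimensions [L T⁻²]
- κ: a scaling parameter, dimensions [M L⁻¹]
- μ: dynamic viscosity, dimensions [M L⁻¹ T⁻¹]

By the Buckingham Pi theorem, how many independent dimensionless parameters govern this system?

There are 3 variables and 3 base dimensions (M, L, T).
The dimension matrix has rank 3.
Independent dimensionless groups: 3 − 3 = 0.

0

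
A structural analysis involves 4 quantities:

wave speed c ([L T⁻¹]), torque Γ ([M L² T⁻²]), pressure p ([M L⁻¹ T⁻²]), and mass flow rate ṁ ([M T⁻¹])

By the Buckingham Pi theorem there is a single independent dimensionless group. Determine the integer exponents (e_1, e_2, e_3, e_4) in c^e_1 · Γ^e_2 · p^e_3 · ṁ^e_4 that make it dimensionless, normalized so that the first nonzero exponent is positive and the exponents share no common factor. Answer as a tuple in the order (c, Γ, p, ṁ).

M: e_1·(0) + e_2·(1) + e_3·(1) + e_4·(1) = 0
L: e_1·(1) + e_2·(2) + e_3·(-1) + e_4·(0) = 0
T: e_1·(-1) + e_2·(-2) + e_3·(-2) + e_4·(-1) = 0
Solving this homogeneous linear system for the smallest-integer solution (first nonzero entry positive) gives (3, -2, -1, 3).

(3, -2, -1, 3)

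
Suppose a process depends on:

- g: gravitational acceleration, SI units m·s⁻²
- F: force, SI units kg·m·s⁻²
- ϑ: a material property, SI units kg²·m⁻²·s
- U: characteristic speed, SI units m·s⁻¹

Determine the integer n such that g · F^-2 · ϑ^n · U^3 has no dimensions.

Balance the M exponent: (2)·n from ϑ, plus (0) − 2·(1) + 3·(0) = -2 from the rest, must sum to zero.
2n − 2 = 0, so n = 1.

1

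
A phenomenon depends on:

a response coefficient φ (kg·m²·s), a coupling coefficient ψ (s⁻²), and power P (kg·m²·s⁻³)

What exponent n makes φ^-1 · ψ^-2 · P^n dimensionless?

1

Balance the M exponent: (1)·n from P, plus −(1) − 2·(0) = -1 from the rest, must sum to zero.
n − 1 = 0, so n = 1.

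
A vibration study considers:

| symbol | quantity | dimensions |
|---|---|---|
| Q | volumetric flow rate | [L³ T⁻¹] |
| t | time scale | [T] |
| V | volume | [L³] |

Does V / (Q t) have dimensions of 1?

Sum the exponent of each base dimension across the product:
  L: −[Q]_L − [t]_L + [V]_L = −(3) − (0) + (3) = 0
  T: −[Q]_T − [t]_T + [V]_T = −(-1) − (1) + (0) = 0
All base exponents vanish — dimensionless.

yes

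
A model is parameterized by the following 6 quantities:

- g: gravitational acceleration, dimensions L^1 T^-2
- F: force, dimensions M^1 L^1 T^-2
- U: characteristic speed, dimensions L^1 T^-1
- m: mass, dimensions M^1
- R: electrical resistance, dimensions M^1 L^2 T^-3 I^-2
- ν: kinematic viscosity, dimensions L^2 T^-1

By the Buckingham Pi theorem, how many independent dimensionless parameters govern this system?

2

There are 6 variables and 4 base dimensions (M, L, T, I).
The dimension matrix has rank 4.
Independent dimensionless groups: 6 − 4 = 2.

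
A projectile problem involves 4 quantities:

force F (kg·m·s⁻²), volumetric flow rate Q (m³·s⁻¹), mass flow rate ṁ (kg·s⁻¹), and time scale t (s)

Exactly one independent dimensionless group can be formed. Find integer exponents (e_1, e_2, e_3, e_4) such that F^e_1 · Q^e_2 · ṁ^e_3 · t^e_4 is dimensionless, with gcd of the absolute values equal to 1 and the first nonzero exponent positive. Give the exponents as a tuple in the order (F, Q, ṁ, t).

(3, -1, -3, 2)

M: e_1·(1) + e_2·(0) + e_3·(1) + e_4·(0) = 0
L: e_1·(1) + e_2·(3) + e_3·(0) + e_4·(0) = 0
T: e_1·(-2) + e_2·(-1) + e_3·(-1) + e_4·(1) = 0
Solving this homogeneous linear system for the smallest-integer solution (first nonzero entry positive) gives (3, -1, -3, 2).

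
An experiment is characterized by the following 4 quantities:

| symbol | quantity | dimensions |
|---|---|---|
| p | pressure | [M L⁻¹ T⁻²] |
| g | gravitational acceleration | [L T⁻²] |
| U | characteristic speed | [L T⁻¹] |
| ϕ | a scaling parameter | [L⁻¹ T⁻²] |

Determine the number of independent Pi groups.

There are 4 variables and 3 base dimensions (M, L, T).
The dimension matrix has rank 3.
Independent dimensionless groups: 4 − 3 = 1.

1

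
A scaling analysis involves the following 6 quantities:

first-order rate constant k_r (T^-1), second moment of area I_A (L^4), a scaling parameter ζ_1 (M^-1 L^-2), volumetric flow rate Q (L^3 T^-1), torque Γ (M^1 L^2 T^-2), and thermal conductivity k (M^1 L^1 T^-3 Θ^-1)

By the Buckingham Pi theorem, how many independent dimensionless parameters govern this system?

There are 6 variables and 4 base dimensions (M, L, T, Θ).
The dimension matrix has rank 4.
Independent dimensionless groups: 6 − 4 = 2.

2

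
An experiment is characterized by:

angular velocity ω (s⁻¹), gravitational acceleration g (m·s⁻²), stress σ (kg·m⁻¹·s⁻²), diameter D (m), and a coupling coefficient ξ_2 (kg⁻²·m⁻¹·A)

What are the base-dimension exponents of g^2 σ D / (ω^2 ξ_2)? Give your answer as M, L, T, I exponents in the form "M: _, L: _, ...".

Collect each base-dimension exponent across the product:
  M: −2·(0) + 2·(0) + (1) + (0) − (-2) = 3
  L: −2·(0) + 2·(1) + (-1) + (1) − (-1) = 3
  T: −2·(-1) + 2·(-2) + (-2) + (0) − (0) = -4
  I: −2·(0) + 2·(0) + (0) + (0) − (1) = -1
So the dimensions are [M³ L³ T⁻⁴ I⁻¹].

M: 3, L: 3, T: -4, I: -1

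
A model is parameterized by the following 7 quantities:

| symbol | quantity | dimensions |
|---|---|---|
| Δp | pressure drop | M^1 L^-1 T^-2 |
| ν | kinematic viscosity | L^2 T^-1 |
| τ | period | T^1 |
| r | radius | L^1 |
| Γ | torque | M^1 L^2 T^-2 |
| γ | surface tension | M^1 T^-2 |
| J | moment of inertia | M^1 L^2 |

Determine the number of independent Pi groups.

4

There are 7 variables and 3 base dimensions (M, L, T).
The dimension matrix has rank 3.
Independent dimensionless groups: 7 − 3 = 4.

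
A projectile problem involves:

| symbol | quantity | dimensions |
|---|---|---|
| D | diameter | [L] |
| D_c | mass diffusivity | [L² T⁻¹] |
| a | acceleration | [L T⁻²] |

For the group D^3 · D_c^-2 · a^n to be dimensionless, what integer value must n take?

Balance the L exponent: (1)·n from a, plus 3·(1) − 2·(2) = -1 from the rest, must sum to zero.
n − 1 = 0, so n = 1.

1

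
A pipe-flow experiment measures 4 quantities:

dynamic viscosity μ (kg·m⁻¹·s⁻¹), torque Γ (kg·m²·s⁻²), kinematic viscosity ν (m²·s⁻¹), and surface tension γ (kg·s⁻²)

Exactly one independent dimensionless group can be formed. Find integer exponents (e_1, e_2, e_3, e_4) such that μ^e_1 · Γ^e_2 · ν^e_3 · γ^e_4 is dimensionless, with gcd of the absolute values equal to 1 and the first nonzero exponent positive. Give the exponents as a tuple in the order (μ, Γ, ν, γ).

M: e_1·(1) + e_2·(1) + e_3·(0) + e_4·(1) = 0
L: e_1·(-1) + e_2·(2) + e_3·(2) + e_4·(0) = 0
T: e_1·(-1) + e_2·(-2) + e_3·(-1) + e_4·(-2) = 0
Solving this homogeneous linear system for the smallest-integer solution (first nonzero entry positive) gives (2, -1, 2, -1).

(2, -1, 2, -1)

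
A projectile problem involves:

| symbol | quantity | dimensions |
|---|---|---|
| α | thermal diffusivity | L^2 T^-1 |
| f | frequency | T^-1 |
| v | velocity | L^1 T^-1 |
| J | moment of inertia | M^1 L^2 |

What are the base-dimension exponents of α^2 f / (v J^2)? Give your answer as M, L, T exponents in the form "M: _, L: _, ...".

M: -2, L: -1, T: -2

Collect each base-dimension exponent across the product:
  M: 2·(0) + (0) − (0) − 2·(1) = -2
  L: 2·(2) + (0) − (1) − 2·(2) = -1
  T: 2·(-1) + (-1) − (-1) − 2·(0) = -2
So the dimensions are [M⁻² L⁻¹ T⁻²].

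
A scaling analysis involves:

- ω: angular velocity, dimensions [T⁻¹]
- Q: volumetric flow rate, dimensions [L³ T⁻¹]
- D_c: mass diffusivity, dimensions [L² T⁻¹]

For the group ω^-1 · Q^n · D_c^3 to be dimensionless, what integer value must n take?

-2

Balance the L exponent: (3)·n from Q, plus −(0) + 3·(2) = 6 from the rest, must sum to zero.
3n + 6 = 0, so n = -2.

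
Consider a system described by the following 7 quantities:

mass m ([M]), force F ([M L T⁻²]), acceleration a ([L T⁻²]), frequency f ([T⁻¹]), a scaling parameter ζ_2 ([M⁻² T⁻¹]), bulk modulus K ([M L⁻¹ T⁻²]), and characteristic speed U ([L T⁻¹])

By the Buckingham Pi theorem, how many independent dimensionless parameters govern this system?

There are 7 variables and 3 base dimensions (M, L, T).
The dimension matrix has rank 3.
Independent dimensionless groups: 7 − 3 = 4.

4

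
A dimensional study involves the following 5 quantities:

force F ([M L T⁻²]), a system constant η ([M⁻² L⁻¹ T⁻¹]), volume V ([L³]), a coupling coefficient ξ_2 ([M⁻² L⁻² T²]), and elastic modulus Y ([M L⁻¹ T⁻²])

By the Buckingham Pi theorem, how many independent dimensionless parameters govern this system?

There are 5 variables and 3 base dimensions (M, L, T).
The dimension matrix has rank 3.
Independent dimensionless groups: 5 − 3 = 2.

2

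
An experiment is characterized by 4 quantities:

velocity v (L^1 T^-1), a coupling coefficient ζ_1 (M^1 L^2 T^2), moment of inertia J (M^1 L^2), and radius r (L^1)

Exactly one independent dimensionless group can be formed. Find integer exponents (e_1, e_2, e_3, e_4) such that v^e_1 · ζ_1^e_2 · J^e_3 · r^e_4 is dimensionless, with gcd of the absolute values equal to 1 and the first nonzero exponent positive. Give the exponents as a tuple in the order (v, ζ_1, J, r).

M: e_1·(0) + e_2·(1) + e_3·(1) + e_4·(0) = 0
L: e_1·(1) + e_2·(2) + e_3·(2) + e_4·(1) = 0
T: e_1·(-1) + e_2·(2) + e_3·(0) + e_4·(0) = 0
Solving this homogeneous linear system for the smallest-integer solution (first nonzero entry positive) gives (2, 1, -1, -2).

(2, 1, -1, -2)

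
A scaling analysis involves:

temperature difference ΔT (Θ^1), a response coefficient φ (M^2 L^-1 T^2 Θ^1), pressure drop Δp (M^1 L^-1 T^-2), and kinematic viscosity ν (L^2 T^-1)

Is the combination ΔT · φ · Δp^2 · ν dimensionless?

no

Sum the exponent of each base dimension across the product:
  M: [ΔT]_M + [φ]_M + 2·[Δp]_M + [ν]_M = (0) + (2) + 2·(1) + (0) = 4
  L: [ΔT]_L + [φ]_L + 2·[Δp]_L + [ν]_L = (0) + (-1) + 2·(-1) + (2) = -1
  T: [ΔT]_T + [φ]_T + 2·[Δp]_T + [ν]_T = (0) + (2) + 2·(-2) + (-1) = -3
  Θ: [ΔT]_Θ + [φ]_Θ + 2·[Δp]_Θ + [ν]_Θ = (1) + (1) + 2·(0) + (0) = 2
Net dimensions [M⁴ L⁻¹ T⁻³ Θ²] ≠ [1] — not dimensionless.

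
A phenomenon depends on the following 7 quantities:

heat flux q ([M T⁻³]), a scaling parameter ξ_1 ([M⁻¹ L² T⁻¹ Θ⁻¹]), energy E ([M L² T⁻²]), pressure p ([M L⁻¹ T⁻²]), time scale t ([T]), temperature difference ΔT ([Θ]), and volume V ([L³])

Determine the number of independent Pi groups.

There are 7 variables and 4 base dimensions (M, L, T, Θ).
The dimension matrix has rank 4.
Independent dimensionless groups: 7 − 4 = 3.

3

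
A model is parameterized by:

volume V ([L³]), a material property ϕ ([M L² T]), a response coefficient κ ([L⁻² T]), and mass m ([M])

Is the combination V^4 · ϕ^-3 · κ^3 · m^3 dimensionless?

yes

Sum the exponent of each base dimension across the product:
  M: 4·[V]_M − 3·[ϕ]_M + 3·[κ]_M + 3·[m]_M = 4·(0) − 3·(1) + 3·(0) + 3·(1) = 0
  L: 4·[V]_L − 3·[ϕ]_L + 3·[κ]_L + 3·[m]_L = 4·(3) − 3·(2) + 3·(-2) + 3·(0) = 0
  T: 4·[V]_T − 3·[ϕ]_T + 3·[κ]_T + 3·[m]_T = 4·(0) − 3·(1) + 3·(1) + 3·(0) = 0
All base exponents vanish — dimensionless.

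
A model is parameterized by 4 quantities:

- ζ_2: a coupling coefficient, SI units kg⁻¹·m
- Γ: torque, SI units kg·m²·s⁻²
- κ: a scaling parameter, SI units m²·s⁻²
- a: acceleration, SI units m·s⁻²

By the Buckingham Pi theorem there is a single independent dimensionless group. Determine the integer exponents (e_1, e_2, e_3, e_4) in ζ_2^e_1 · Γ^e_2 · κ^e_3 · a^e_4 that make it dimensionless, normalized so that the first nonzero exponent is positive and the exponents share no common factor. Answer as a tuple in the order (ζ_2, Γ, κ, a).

M: e_1·(-1) + e_2·(1) + e_3·(0) + e_4·(0) = 0
L: e_1·(1) + e_2·(2) + e_3·(2) + e_4·(1) = 0
T: e_1·(0) + e_2·(-2) + e_3·(-2) + e_4·(-2) = 0
Solving this homogeneous linear system for the smallest-integer solution (first nonzero entry positive) gives (1, 1, -2, 1).

(1, 1, -2, 1)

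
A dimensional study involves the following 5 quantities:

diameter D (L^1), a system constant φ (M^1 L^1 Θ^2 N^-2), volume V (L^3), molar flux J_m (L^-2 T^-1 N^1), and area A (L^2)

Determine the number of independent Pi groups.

2

There are 5 variables and 5 base dimensions (M, L, T, Θ, N).
The dimension matrix has rank 3 (less than 5: the dimension vectors are linearly dependent).
Independent dimensionless groups: 5 − 3 = 2.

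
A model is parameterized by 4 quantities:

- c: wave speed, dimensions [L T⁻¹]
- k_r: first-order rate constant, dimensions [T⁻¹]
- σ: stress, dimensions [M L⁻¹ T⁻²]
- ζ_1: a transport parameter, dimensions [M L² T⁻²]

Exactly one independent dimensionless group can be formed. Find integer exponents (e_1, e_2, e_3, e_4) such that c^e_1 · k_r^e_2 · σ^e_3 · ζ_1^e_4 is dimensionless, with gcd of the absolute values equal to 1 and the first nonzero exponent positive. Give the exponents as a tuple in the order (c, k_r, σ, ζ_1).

(3, -3, 1, -1)

M: e_1·(0) + e_2·(0) + e_3·(1) + e_4·(1) = 0
L: e_1·(1) + e_2·(0) + e_3·(-1) + e_4·(2) = 0
T: e_1·(-1) + e_2·(-1) + e_3·(-2) + e_4·(-2) = 0
Solving this homogeneous linear system for the smallest-integer solution (first nonzero entry positive) gives (3, -3, 1, -1).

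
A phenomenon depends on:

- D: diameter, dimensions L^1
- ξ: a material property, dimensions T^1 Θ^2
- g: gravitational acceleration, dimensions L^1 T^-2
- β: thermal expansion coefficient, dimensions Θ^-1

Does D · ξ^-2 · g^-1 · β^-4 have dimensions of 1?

yes

Sum the exponent of each base dimension across the product:
  M: [D]_M − 2·[ξ]_M − [g]_M − 4·[β]_M = (0) − 2·(0) − (0) − 4·(0) = 0
  L: [D]_L − 2·[ξ]_L − [g]_L − 4·[β]_L = (1) − 2·(0) − (1) − 4·(0) = 0
  T: [D]_T − 2·[ξ]_T − [g]_T − 4·[β]_T = (0) − 2·(1) − (-2) − 4·(0) = 0
  Θ: [D]_Θ − 2·[ξ]_Θ − [g]_Θ − 4·[β]_Θ = (0) − 2·(2) − (0) − 4·(-1) = 0
All base exponents vanish — dimensionless.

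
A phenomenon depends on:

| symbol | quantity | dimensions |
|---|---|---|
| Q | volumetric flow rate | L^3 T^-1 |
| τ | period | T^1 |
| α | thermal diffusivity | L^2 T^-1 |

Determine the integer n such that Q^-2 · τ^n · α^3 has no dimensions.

1

Balance the T exponent: (1)·n from τ, plus −2·(-1) + 3·(-1) = -1 from the rest, must sum to zero.
n − 1 = 0, so n = 1.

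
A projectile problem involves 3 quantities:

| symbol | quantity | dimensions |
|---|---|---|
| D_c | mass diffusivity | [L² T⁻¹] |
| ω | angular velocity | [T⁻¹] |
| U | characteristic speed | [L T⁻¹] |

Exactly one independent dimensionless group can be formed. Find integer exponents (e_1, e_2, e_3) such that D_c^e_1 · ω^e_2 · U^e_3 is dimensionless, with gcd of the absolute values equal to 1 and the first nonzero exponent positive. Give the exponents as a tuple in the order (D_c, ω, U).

L: e_1·(2) + e_2·(0) + e_3·(1) = 0
T: e_1·(-1) + e_2·(-1) + e_3·(-1) = 0
Solving this homogeneous linear system for the smallest-integer solution (first nonzero entry positive) gives (1, 1, -2).

(1, 1, -2)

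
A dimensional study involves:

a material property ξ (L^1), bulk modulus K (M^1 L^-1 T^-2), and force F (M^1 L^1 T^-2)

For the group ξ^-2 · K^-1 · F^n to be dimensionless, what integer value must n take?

Balance the M exponent: (1)·n from F, plus −2·(0) − (1) = -1 from the rest, must sum to zero.
n − 1 = 0, so n = 1.

1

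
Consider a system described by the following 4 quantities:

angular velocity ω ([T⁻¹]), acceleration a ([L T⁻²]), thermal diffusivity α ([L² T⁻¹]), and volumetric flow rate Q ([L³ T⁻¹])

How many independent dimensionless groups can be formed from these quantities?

There are 4 variables and 2 base dimensions (L, T).
The dimension matrix has rank 2.
Independent dimensionless groups: 4 − 2 = 2.

2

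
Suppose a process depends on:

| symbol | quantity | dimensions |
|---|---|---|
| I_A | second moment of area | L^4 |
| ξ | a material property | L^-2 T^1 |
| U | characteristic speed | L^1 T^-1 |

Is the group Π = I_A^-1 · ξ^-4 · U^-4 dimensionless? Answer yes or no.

yes

Sum the exponent of each base dimension across the product:
  L: −[I_A]_L − 4·[ξ]_L − 4·[U]_L = −(4) − 4·(-2) − 4·(1) = 0
  T: −[I_A]_T − 4·[ξ]_T − 4·[U]_T = −(0) − 4·(1) − 4·(-1) = 0
All base exponents vanish — dimensionless.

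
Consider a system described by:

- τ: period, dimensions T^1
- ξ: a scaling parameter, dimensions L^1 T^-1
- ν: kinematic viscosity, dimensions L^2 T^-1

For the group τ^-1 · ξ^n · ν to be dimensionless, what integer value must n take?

-2

Balance the L exponent: (1)·n from ξ, plus −(0) + (2) = 2 from the rest, must sum to zero.
n + 2 = 0, so n = -2.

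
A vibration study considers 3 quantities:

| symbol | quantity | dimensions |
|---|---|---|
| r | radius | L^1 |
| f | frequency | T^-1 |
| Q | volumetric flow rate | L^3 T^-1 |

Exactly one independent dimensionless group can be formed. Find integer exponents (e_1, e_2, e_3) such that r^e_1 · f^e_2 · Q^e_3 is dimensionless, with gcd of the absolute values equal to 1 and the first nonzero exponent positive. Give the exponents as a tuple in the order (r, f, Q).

L: e_1·(1) + e_2·(0) + e_3·(3) = 0
T: e_1·(0) + e_2·(-1) + e_3·(-1) = 0
Solving this homogeneous linear system for the smallest-integer solution (first nonzero entry positive) gives (3, 1, -1).

(3, 1, -1)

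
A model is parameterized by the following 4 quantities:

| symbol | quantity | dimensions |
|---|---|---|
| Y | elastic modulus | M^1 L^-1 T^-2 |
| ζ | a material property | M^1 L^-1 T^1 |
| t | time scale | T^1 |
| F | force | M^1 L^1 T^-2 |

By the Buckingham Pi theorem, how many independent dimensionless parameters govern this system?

There are 4 variables and 3 base dimensions (M, L, T).
The dimension matrix has rank 3.
Independent dimensionless groups: 4 − 3 = 1.

1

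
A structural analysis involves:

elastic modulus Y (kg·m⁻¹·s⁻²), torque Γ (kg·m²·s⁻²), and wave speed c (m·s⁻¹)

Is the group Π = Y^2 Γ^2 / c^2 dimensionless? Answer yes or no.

no

Sum the exponent of each base dimension across the product:
  M: 2·[Y]_M + 2·[Γ]_M − 2·[c]_M = 2·(1) + 2·(1) − 2·(0) = 4
  L: 2·[Y]_L + 2·[Γ]_L − 2·[c]_L = 2·(-1) + 2·(2) − 2·(1) = 0
  T: 2·[Y]_T + 2·[Γ]_T − 2·[c]_T = 2·(-2) + 2·(-2) − 2·(-1) = -6
Net dimensions [M⁴ T⁻⁶] ≠ [1] — not dimensionless.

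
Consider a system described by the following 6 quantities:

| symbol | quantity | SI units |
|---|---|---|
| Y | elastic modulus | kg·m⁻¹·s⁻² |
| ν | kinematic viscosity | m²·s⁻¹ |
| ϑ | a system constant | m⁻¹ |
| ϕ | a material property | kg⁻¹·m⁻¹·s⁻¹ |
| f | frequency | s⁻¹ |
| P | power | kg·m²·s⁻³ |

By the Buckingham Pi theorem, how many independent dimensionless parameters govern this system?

3

There are 6 variables and 3 base dimensions (M, L, T).
The dimension matrix has rank 3.
Independent dimensionless groups: 6 − 3 = 3.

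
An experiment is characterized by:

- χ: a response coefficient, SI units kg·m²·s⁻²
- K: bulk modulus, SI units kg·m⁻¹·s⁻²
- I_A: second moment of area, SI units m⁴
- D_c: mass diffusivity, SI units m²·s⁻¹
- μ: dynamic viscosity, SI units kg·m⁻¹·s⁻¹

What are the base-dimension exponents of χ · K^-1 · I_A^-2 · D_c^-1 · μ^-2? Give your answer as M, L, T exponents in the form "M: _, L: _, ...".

Collect each base-dimension exponent across the product:
  M: (1) − (1) − 2·(0) − (0) − 2·(1) = -2
  L: (2) − (-1) − 2·(4) − (2) − 2·(-1) = -5
  T: (-2) − (-2) − 2·(0) − (-1) − 2·(-1) = 3
So the dimensions are [M⁻² L⁻⁵ T³].

M: -2, L: -5, T: 3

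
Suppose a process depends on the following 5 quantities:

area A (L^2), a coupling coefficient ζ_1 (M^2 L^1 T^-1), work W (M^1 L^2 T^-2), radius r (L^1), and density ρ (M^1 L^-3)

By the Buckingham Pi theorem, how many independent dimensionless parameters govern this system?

There are 5 variables and 3 base dimensions (M, L, T).
The dimension matrix has rank 3.
Independent dimensionless groups: 5 − 3 = 2.

2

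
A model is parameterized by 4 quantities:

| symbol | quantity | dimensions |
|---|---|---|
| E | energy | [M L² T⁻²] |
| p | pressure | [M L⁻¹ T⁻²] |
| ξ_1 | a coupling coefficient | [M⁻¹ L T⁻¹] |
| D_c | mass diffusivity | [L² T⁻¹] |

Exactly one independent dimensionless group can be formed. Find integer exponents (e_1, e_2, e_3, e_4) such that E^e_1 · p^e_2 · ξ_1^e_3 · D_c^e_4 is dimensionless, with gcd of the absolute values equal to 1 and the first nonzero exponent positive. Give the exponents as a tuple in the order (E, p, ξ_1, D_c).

M: e_1·(1) + e_2·(1) + e_3·(-1) + e_4·(0) = 0
L: e_1·(2) + e_2·(-1) + e_3·(1) + e_4·(2) = 0
T: e_1·(-2) + e_2·(-2) + e_3·(-1) + e_4·(-1) = 0
Solving this homogeneous linear system for the smallest-integer solution (first nonzero entry positive) gives (2, -1, 1, -3).

(2, -1, 1, -3)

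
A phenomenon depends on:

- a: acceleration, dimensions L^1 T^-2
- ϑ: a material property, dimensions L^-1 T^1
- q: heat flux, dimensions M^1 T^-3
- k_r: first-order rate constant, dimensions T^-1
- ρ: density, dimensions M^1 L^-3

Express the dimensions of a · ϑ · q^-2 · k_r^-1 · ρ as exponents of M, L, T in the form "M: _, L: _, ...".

M: -1, L: -3, T: 6

Collect each base-dimension exponent across the product:
  M: (0) + (0) − 2·(1) − (0) + (1) = -1
  L: (1) + (-1) − 2·(0) − (0) + (-3) = -3
  T: (-2) + (1) − 2·(-3) − (-1) + (0) = 6
So the dimensions are [M⁻¹ L⁻³ T⁶].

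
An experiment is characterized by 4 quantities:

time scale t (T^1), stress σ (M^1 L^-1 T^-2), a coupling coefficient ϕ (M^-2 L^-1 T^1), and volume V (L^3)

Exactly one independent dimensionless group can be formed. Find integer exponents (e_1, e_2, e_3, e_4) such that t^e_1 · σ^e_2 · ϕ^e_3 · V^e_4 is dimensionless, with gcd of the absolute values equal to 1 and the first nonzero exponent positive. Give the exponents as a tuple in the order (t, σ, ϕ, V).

(3, 2, 1, 1)

M: e_1·(0) + e_2·(1) + e_3·(-2) + e_4·(0) = 0
L: e_1·(0) + e_2·(-1) + e_3·(-1) + e_4·(3) = 0
T: e_1·(1) + e_2·(-2) + e_3·(1) + e_4·(0) = 0
Solving this homogeneous linear system for the smallest-integer solution (first nonzero entry positive) gives (3, 2, 1, 1).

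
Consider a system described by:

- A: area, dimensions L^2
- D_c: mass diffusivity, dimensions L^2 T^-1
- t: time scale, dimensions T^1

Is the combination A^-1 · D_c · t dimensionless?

Sum the exponent of each base dimension across the product:
  M: −[A]_M + [D_c]_M + [t]_M = −(0) + (0) + (0) = 0
  L: −[A]_L + [D_c]_L + [t]_L = −(2) + (2) + (0) = 0
  T: −[A]_T + [D_c]_T + [t]_T = −(0) + (-1) + (1) = 0
All base exponents vanish — dimensionless.

yes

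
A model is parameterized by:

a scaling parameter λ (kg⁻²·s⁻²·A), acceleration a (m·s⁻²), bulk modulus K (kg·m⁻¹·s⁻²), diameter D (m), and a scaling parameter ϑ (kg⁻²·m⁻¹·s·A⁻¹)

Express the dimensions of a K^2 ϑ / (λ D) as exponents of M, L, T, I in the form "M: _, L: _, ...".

M: 2, L: -3, T: -3, I: -2

Collect each base-dimension exponent across the product:
  M: −(-2) + (0) + 2·(1) − (0) + (-2) = 2
  L: −(0) + (1) + 2·(-1) − (1) + (-1) = -3
  T: −(-2) + (-2) + 2·(-2) − (0) + (1) = -3
  I: −(1) + (0) + 2·(0) − (0) + (-1) = -2
So the dimensions are [M² L⁻³ T⁻³ I⁻²].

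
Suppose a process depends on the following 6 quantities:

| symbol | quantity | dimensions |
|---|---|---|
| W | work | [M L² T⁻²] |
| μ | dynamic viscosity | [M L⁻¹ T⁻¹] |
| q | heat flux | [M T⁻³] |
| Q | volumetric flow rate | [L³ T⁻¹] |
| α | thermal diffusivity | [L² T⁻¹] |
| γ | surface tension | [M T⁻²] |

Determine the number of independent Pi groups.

There are 6 variables and 3 base dimensions (M, L, T).
The dimension matrix has rank 3.
Independent dimensionless groups: 6 − 3 = 3.

3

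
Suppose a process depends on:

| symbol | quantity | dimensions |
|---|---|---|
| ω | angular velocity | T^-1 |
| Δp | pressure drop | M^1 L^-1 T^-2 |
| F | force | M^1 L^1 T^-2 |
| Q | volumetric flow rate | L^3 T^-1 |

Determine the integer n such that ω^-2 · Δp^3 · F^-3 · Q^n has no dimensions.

Balance the L exponent: (3)·n from Q, plus −2·(0) + 3·(-1) − 3·(1) = -6 from the rest, must sum to zero.
3n − 6 = 0, so n = 2.

2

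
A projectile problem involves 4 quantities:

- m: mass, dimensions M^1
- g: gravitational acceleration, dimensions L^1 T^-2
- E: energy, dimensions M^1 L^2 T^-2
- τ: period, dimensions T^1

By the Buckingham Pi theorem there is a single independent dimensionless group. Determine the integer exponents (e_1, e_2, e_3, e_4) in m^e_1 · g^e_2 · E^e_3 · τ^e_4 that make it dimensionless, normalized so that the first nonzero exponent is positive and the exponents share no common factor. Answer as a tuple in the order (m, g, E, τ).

(1, 2, -1, 2)

M: e_1·(1) + e_2·(0) + e_3·(1) + e_4·(0) = 0
L: e_1·(0) + e_2·(1) + e_3·(2) + e_4·(0) = 0
T: e_1·(0) + e_2·(-2) + e_3·(-2) + e_4·(1) = 0
Solving this homogeneous linear system for the smallest-integer solution (first nonzero entry positive) gives (1, 2, -1, 2).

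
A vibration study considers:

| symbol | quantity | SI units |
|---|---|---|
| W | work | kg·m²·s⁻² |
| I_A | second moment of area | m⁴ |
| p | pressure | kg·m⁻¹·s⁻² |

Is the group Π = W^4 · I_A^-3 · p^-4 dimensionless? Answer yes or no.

yes

Sum the exponent of each base dimension across the product:
  M: 4·[W]_M − 3·[I_A]_M − 4·[p]_M = 4·(1) − 3·(0) − 4·(1) = 0
  L: 4·[W]_L − 3·[I_A]_L − 4·[p]_L = 4·(2) − 3·(4) − 4·(-1) = 0
  T: 4·[W]_T − 3·[I_A]_T − 4·[p]_T = 4·(-2) − 3·(0) − 4·(-2) = 0
All base exponents vanish — dimensionless.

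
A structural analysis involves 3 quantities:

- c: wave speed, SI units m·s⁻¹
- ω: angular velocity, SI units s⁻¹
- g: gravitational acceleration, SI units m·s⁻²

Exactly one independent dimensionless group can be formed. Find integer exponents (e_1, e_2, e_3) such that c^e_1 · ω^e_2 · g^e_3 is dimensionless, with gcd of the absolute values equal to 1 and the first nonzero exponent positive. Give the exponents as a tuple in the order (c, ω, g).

(1, 1, -1)

L: e_1·(1) + e_2·(0) + e_3·(1) = 0
T: e_1·(-1) + e_2·(-1) + e_3·(-2) = 0
Solving this homogeneous linear system for the smallest-integer solution (first nonzero entry positive) gives (1, 1, -1).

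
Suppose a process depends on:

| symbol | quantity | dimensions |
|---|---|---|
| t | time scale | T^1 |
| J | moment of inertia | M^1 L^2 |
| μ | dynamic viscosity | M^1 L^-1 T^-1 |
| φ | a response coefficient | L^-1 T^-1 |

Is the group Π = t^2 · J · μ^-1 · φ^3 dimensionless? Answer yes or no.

yes

Sum the exponent of each base dimension across the product:
  M: 2·[t]_M + [J]_M − [μ]_M + 3·[φ]_M = 2·(0) + (1) − (1) + 3·(0) = 0
  L: 2·[t]_L + [J]_L − [μ]_L + 3·[φ]_L = 2·(0) + (2) − (-1) + 3·(-1) = 0
  T: 2·[t]_T + [J]_T − [μ]_T + 3·[φ]_T = 2·(1) + (0) − (-1) + 3·(-1) = 0
All base exponents vanish — dimensionless.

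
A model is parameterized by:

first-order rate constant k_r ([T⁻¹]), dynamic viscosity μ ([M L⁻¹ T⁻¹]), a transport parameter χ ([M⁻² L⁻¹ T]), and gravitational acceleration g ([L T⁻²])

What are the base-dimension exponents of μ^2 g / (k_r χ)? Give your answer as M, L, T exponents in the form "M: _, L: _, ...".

Collect each base-dimension exponent across the product:
  M: −(0) + 2·(1) − (-2) + (0) = 4
  L: −(0) + 2·(-1) − (-1) + (1) = 0
  T: −(-1) + 2·(-1) − (1) + (-2) = -4
So the dimensions are [M⁴ T⁻⁴].

M: 4, L: 0, T: -4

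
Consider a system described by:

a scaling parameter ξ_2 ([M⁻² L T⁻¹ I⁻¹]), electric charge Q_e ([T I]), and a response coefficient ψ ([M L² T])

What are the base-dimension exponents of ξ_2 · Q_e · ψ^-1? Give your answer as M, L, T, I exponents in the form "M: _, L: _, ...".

Collect each base-dimension exponent across the product:
  M: (-2) + (0) − (1) = -3
  L: (1) + (0) − (2) = -1
  T: (-1) + (1) − (1) = -1
  I: (-1) + (1) − (0) = 0
So the dimensions are [M⁻³ L⁻¹ T⁻¹].

M: -3, L: -1, T: -1, I: 0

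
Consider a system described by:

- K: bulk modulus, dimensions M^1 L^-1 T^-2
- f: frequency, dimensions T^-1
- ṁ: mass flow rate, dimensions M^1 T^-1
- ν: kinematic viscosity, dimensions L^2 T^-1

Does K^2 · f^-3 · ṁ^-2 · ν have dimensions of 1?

Sum the exponent of each base dimension across the product:
  M: 2·[K]_M − 3·[f]_M − 2·[ṁ]_M + [ν]_M = 2·(1) − 3·(0) − 2·(1) + (0) = 0
  L: 2·[K]_L − 3·[f]_L − 2·[ṁ]_L + [ν]_L = 2·(-1) − 3·(0) − 2·(0) + (2) = 0
  T: 2·[K]_T − 3·[f]_T − 2·[ṁ]_T + [ν]_T = 2·(-2) − 3·(-1) − 2·(-1) + (-1) = 0
All base exponents vanish — dimensionless.

yes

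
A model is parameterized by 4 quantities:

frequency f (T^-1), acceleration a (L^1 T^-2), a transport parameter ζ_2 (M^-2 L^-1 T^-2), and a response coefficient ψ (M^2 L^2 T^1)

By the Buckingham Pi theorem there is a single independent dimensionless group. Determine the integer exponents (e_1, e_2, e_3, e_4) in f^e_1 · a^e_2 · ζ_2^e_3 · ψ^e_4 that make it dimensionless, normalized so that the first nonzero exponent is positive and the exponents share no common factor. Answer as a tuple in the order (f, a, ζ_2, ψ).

M: e_1·(0) + e_2·(0) + e_3·(-2) + e_4·(2) = 0
L: e_1·(0) + e_2·(1) + e_3·(-1) + e_4·(2) = 0
T: e_1·(-1) + e_2·(-2) + e_3·(-2) + e_4·(1) = 0
Solving this homogeneous linear system for the smallest-integer solution (first nonzero entry positive) gives (1, -1, 1, 1).

(1, -1, 1, 1)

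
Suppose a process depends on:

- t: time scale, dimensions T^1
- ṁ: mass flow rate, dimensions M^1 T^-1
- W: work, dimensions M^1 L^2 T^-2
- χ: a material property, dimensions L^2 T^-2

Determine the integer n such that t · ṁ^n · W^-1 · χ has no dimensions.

1

Balance the M exponent: (1)·n from ṁ, plus (0) − (1) + (0) = -1 from the rest, must sum to zero.
n − 1 = 0, so n = 1.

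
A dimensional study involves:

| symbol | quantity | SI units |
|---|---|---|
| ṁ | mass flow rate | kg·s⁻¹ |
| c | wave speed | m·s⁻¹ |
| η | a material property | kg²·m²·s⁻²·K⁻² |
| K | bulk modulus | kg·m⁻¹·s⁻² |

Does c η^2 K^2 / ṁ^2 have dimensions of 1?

no

Sum the exponent of each base dimension across the product:
  M: −2·[ṁ]_M + [c]_M + 2·[η]_M + 2·[K]_M = −2·(1) + (0) + 2·(2) + 2·(1) = 4
  L: −2·[ṁ]_L + [c]_L + 2·[η]_L + 2·[K]_L = −2·(0) + (1) + 2·(2) + 2·(-1) = 3
  T: −2·[ṁ]_T + [c]_T + 2·[η]_T + 2·[K]_T = −2·(-1) + (-1) + 2·(-2) + 2·(-2) = -7
  Θ: −2·[ṁ]_Θ + [c]_Θ + 2·[η]_Θ + 2·[K]_Θ = −2·(0) + (0) + 2·(-2) + 2·(0) = -4
Net dimensions [M⁴ L³ T⁻⁷ Θ⁻⁴] ≠ [1] — not dimensionless.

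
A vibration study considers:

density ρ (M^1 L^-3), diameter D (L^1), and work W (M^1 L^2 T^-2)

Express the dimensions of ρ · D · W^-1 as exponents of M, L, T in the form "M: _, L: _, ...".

Collect each base-dimension exponent across the product:
  M: (1) + (0) − (1) = 0
  L: (-3) + (1) − (2) = -4
  T: (0) + (0) − (-2) = 2
So the dimensions are [L⁻⁴ T²].

M: 0, L: -4, T: 2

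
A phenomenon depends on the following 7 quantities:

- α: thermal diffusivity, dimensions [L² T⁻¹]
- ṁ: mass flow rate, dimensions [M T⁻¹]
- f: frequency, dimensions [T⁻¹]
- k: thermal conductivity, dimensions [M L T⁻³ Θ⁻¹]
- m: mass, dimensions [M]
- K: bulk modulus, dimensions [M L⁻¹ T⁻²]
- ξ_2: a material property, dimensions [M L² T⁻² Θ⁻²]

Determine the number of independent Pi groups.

3

There are 7 variables and 4 base dimensions (M, L, T, Θ).
The dimension matrix has rank 4.
Independent dimensionless groups: 7 − 4 = 3.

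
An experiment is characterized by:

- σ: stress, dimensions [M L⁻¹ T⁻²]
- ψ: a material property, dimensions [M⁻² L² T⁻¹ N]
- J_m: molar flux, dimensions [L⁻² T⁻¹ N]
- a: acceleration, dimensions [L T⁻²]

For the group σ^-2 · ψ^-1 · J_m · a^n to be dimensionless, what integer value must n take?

Balance the L exponent: (1)·n from a, plus −2·(-1) − (2) + (-2) = -2 from the rest, must sum to zero.
n − 2 = 0, so n = 2.

2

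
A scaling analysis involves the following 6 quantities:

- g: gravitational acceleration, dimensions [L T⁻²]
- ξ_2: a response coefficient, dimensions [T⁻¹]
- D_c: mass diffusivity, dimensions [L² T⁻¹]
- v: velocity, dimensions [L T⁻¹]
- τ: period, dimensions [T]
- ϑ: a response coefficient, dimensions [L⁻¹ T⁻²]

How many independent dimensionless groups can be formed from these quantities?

4

There are 6 variables and 2 base dimensions (L, T).
The dimension matrix has rank 2.
Independent dimensionless groups: 6 − 2 = 4.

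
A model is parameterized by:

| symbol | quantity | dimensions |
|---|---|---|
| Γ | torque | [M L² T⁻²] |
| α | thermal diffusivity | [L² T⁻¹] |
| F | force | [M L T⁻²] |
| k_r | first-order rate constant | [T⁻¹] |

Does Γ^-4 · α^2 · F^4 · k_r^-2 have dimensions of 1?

Sum the exponent of each base dimension across the product:
  M: −4·[Γ]_M + 2·[α]_M + 4·[F]_M − 2·[k_r]_M = −4·(1) + 2·(0) + 4·(1) − 2·(0) = 0
  L: −4·[Γ]_L + 2·[α]_L + 4·[F]_L − 2·[k_r]_L = −4·(2) + 2·(2) + 4·(1) − 2·(0) = 0
  T: −4·[Γ]_T + 2·[α]_T + 4·[F]_T − 2·[k_r]_T = −4·(-2) + 2·(-1) + 4·(-2) − 2·(-1) = 0
  Θ: −4·[Γ]_Θ + 2·[α]_Θ + 4·[F]_Θ − 2·[k_r]_Θ = −4·(0) + 2·(0) + 4·(0) − 2·(0) = 0
All base exponents vanish — dimensionless.

yes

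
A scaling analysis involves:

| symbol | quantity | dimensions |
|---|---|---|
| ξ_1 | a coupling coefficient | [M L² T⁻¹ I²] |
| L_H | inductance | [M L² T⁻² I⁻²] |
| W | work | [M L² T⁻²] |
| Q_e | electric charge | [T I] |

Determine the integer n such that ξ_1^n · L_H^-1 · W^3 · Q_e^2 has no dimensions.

-2

Balance the M exponent: (1)·n from ξ_1, plus −(1) + 3·(1) + 2·(0) = 2 from the rest, must sum to zero.
n + 2 = 0, so n = -2.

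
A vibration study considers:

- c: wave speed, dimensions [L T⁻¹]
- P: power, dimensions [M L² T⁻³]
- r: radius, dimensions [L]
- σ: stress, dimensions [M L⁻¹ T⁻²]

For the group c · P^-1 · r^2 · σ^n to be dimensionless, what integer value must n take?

Balance the M exponent: (1)·n from σ, plus (0) − (1) + 2·(0) = -1 from the rest, must sum to zero.
n − 1 = 0, so n = 1.

1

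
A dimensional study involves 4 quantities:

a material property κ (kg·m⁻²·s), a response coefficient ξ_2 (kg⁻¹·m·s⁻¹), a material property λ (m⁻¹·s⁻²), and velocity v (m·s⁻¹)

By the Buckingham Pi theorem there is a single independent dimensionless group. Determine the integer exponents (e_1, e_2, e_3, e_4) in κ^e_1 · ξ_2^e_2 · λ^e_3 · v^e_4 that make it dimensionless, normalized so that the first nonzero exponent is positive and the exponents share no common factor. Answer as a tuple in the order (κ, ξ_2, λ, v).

M: e_1·(1) + e_2·(-1) + e_3·(0) + e_4·(0) = 0
L: e_1·(-2) + e_2·(1) + e_3·(-1) + e_4·(1) = 0
T: e_1·(1) + e_2·(-1) + e_3·(-2) + e_4·(-1) = 0
Solving this homogeneous linear system for the smallest-integer solution (first nonzero entry positive) gives (3, 3, -1, 2).

(3, 3, -1, 2)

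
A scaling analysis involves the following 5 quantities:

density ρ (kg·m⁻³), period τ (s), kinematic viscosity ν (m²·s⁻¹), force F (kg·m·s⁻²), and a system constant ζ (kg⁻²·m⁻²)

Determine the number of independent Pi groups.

2

There are 5 variables and 3 base dimensions (M, L, T).
The dimension matrix has rank 3.
Independent dimensionless groups: 5 − 3 = 2.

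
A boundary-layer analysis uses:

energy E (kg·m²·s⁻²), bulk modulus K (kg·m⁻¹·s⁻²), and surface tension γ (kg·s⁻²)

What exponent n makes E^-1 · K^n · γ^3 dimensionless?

Balance the M exponent: (1)·n from K, plus −(1) + 3·(1) = 2 from the rest, must sum to zero.
n + 2 = 0, so n = -2.

-2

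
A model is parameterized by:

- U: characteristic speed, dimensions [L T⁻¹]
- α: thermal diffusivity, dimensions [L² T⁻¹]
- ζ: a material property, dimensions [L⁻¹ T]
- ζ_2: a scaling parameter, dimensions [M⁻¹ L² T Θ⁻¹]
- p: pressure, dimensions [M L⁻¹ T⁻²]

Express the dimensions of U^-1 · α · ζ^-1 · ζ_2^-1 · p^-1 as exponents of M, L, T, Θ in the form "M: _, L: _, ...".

Collect each base-dimension exponent across the product:
  M: −(0) + (0) − (0) − (-1) − (1) = 0
  L: −(1) + (2) − (-1) − (2) − (-1) = 1
  T: −(-1) + (-1) − (1) − (1) − (-2) = 0
  Θ: −(0) + (0) − (0) − (-1) − (0) = 1
So the dimensions are [L Θ].

M: 0, L: 1, T: 0, Θ: 1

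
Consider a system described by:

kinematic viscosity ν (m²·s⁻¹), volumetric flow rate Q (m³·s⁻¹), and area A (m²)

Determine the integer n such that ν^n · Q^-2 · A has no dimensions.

2

Balance the L exponent: (2)·n from ν, plus −2·(3) + (2) = -4 from the rest, must sum to zero.
2n − 4 = 0, so n = 2.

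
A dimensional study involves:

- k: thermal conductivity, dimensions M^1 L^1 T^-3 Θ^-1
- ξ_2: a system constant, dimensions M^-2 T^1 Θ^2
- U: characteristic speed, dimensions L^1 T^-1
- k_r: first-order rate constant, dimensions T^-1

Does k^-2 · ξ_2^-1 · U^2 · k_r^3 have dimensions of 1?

yes

Sum the exponent of each base dimension across the product:
  M: −2·[k]_M − [ξ_2]_M + 2·[U]_M + 3·[k_r]_M = −2·(1) − (-2) + 2·(0) + 3·(0) = 0
  L: −2·[k]_L − [ξ_2]_L + 2·[U]_L + 3·[k_r]_L = −2·(1) − (0) + 2·(1) + 3·(0) = 0
  T: −2·[k]_T − [ξ_2]_T + 2·[U]_T + 3·[k_r]_T = −2·(-3) − (1) + 2·(-1) + 3·(-1) = 0
  Θ: −2·[k]_Θ − [ξ_2]_Θ + 2·[U]_Θ + 3·[k_r]_Θ = −2·(-1) − (2) + 2·(0) + 3·(0) = 0
All base exponents vanish — dimensionless.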